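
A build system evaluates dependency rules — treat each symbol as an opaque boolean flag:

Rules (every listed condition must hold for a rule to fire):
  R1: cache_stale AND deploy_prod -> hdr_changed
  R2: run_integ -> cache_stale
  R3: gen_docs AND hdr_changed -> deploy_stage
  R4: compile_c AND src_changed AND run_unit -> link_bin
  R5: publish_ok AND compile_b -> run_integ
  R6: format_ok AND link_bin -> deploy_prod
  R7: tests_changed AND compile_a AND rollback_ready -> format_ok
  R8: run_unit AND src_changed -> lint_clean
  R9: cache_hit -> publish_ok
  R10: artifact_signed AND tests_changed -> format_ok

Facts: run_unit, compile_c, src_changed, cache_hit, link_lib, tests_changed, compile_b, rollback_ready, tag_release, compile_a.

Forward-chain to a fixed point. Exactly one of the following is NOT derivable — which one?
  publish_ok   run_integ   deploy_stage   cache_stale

deploy_stage

Round 1 fires R4, R7, R8, R9, giving link_bin, format_ok, lint_clean, publish_ok.
Round 2 fires R5, R6, giving run_integ, deploy_prod.
Round 3 fires R2, giving cache_stale.
Round 4 fires R1, giving hdr_changed.
Derived: cache_stale (round 3), run_integ (round 2), publish_ok (round 1). deploy_stage never appears in any round.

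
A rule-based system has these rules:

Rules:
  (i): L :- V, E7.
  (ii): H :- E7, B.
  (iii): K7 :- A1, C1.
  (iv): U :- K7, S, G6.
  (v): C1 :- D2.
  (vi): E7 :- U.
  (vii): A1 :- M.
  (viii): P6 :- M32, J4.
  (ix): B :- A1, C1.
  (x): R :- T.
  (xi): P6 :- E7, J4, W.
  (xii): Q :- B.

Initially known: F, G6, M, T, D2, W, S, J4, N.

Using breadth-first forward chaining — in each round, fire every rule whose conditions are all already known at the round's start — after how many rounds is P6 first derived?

Round 1: (v) [C1 :- D2.]; (vii) [A1 :- M.]; (x) [R :- T.]. Adds C1, A1, R.
Round 2: (iii) [K7 :- A1, C1.]; (ix) [B :- A1, C1.]. Adds K7, B.
Round 3: (iv) [U :- K7, S, G6.]; (xii) [Q :- B.]. Adds U, Q.
Round 4: (vi) [E7 :- U.]. Adds E7.
Round 5: (ii) [H :- E7, B.]; (xi) [P6 :- E7, J4, W.]. Adds H, P6.
P6 first appears in round 5.

5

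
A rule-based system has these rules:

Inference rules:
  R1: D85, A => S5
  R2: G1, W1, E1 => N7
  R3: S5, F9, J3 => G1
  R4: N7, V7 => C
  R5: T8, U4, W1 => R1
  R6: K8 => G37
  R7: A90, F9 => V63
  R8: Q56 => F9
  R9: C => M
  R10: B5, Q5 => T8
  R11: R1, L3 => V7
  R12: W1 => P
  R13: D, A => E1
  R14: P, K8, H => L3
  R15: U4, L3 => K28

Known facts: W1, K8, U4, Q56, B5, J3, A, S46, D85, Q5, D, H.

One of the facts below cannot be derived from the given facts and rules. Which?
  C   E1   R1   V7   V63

Round 1 — R1, R6, R8, R10, R12, R13, derive S5, G37, F9, T8, P, E1.
Round 2 — R3, R5, R14, derive G1, R1, L3.
Round 3 — R2, R11, R15, derive N7, V7, K28.
Round 4 — R4, derive C.
Round 5 — R9, derive M.
Derived: V7 (round 3), R1 (round 2), C (round 4), E1 (round 1). V63 never appears in any round.

V63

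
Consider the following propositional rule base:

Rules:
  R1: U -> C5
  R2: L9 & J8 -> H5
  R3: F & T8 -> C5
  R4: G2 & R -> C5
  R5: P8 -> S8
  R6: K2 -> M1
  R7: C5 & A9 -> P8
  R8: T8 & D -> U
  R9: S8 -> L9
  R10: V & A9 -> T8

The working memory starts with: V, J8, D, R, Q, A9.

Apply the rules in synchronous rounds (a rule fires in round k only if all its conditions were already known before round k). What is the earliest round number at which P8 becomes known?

[1] R10 [V & A9 -> T8]. ⇒ new: T8.
[2] R8 [T8 & D -> U]. ⇒ new: U.
[3] R1 [U -> C5]. ⇒ new: C5.
[4] R7 [C5 & A9 -> P8]. ⇒ new: P8.
P8 first appears in round 4.

4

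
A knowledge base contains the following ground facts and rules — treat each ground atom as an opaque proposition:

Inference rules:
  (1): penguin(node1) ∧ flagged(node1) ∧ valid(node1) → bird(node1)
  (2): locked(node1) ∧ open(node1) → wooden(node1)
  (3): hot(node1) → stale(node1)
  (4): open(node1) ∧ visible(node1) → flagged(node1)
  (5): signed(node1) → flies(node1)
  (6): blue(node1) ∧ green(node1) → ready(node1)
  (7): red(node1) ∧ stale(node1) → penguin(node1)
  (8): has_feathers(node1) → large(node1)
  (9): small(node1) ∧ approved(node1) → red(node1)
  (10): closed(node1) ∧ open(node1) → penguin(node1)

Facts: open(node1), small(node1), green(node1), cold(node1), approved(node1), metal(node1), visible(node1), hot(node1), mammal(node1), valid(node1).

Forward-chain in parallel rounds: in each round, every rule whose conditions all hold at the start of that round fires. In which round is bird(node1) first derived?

3

Round 1 — (3), (4), (9), derive stale(node1), flagged(node1), red(node1).
Round 2 — (7), derive penguin(node1).
Round 3 — (1), derive bird(node1).
bird(node1) first appears in round 3.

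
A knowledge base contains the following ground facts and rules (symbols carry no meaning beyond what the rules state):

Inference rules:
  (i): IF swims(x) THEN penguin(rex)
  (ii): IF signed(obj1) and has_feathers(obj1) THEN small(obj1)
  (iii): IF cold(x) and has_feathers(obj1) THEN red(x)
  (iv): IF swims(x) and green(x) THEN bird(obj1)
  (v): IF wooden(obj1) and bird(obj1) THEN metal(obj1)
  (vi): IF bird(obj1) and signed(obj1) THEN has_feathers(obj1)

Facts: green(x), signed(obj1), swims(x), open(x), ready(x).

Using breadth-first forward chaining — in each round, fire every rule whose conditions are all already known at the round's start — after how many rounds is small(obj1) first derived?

[1] (i) [IF swims(x) THEN penguin(rex)]; (iv) [IF swims(x) and green(x) THEN bird(obj1)]. ⇒ new: penguin(rex), bird(obj1).
[2] (vi) [IF bird(obj1) and signed(obj1) THEN has_feathers(obj1)]. ⇒ new: has_feathers(obj1).
[3] (ii) [IF signed(obj1) and has_feathers(obj1) THEN small(obj1)]. ⇒ new: small(obj1).
small(obj1) first appears in round 3.

3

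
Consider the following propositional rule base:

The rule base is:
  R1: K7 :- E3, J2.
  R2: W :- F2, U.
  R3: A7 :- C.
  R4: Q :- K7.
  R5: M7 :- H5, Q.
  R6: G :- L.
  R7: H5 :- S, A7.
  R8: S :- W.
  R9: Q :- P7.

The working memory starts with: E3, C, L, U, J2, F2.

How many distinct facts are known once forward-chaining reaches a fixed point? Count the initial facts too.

14

Round 1: R1 [K7 :- E3, J2.]; R2 [W :- F2, U.]; R3 [A7 :- C.]; R6 [G :- L.]. New: K7, W, A7, G.
Round 2: R4 [Q :- K7.]; R8 [S :- W.]. New: Q, S.
Round 3: R7 [H5 :- S, A7.]. New: H5.
Round 4: R5 [M7 :- H5, Q.]. New: M7.
Closure: {A7, C, E3, F2, G, H5, J2, K7, L, M7, Q, S, U, W} — 14 facts.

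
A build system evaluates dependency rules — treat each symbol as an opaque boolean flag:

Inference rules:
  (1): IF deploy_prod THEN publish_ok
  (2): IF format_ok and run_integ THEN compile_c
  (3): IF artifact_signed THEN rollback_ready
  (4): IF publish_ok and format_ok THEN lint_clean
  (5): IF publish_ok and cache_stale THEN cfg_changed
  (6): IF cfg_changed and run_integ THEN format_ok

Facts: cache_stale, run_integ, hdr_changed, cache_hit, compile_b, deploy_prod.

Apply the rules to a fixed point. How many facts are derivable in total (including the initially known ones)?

[1] (1) [IF deploy_prod THEN publish_ok]. ⇒ new: publish_ok.
[2] (5) [IF publish_ok and cache_stale THEN cfg_changed]. ⇒ new: cfg_changed.
[3] (6) [IF cfg_changed and run_integ THEN format_ok]. ⇒ new: format_ok.
[4] (2) [IF format_ok and run_integ THEN compile_c]; (4) [IF publish_ok and format_ok THEN lint_clean]. ⇒ new: compile_c, lint_clean.
Closure: {cache_hit, cache_stale, cfg_changed, compile_b, compile_c, deploy_prod, format_ok, hdr_changed, lint_clean, publish_ok, run_integ} — 11 facts.

11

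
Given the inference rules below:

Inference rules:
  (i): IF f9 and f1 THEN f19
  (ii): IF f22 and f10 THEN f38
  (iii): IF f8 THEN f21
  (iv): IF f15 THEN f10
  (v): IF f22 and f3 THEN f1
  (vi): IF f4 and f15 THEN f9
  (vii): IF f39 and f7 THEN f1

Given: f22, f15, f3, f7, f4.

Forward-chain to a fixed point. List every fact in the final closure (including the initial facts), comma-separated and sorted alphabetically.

f1, f10, f15, f19, f22, f3, f38, f4, f7, f9

[1] (iv) [IF f15 THEN f10]; (v) [IF f22 and f3 THEN f1]; (vi) [IF f4 and f15 THEN f9]. ⇒ new: f10, f1, f9.
[2] (i) [IF f9 and f1 THEN f19]; (ii) [IF f22 and f10 THEN f38]. ⇒ new: f19, f38.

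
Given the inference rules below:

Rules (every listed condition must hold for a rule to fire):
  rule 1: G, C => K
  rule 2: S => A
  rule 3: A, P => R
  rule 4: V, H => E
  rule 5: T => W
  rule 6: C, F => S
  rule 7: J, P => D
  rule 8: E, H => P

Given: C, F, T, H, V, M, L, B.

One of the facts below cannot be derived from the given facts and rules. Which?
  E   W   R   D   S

D

Round 1 fires rule 4, rule 5, rule 6, giving E, W, S.
Round 2 fires rule 2, rule 8, giving A, P.
Round 3 fires rule 3, giving R.
Derived: W (round 1), S (round 1), E (round 1), R (round 3). D never appears in any round.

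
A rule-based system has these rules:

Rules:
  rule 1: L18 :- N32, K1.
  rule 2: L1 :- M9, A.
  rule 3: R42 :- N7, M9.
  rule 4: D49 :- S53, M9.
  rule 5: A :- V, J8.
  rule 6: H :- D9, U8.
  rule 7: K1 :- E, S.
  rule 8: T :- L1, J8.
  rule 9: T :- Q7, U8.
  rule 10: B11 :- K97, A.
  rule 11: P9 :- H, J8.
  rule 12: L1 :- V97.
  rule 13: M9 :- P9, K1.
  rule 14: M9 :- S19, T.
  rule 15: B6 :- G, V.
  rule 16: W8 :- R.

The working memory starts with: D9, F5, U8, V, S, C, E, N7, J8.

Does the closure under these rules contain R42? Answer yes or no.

yes

[1] rule 5 [A :- V, J8.]; rule 6 [H :- D9, U8.]; rule 7 [K1 :- E, S.]. ⇒ new: A, H, K1.
[2] rule 11 [P9 :- H, J8.]. ⇒ new: P9.
[3] rule 13 [M9 :- P9, K1.]. ⇒ new: M9.
[4] rule 2 [L1 :- M9, A.]; rule 3 [R42 :- N7, M9.]. ⇒ new: L1, R42.
[5] rule 8 [T :- L1, J8.]. ⇒ new: T.
R42 appears in round 4, so it is derivable.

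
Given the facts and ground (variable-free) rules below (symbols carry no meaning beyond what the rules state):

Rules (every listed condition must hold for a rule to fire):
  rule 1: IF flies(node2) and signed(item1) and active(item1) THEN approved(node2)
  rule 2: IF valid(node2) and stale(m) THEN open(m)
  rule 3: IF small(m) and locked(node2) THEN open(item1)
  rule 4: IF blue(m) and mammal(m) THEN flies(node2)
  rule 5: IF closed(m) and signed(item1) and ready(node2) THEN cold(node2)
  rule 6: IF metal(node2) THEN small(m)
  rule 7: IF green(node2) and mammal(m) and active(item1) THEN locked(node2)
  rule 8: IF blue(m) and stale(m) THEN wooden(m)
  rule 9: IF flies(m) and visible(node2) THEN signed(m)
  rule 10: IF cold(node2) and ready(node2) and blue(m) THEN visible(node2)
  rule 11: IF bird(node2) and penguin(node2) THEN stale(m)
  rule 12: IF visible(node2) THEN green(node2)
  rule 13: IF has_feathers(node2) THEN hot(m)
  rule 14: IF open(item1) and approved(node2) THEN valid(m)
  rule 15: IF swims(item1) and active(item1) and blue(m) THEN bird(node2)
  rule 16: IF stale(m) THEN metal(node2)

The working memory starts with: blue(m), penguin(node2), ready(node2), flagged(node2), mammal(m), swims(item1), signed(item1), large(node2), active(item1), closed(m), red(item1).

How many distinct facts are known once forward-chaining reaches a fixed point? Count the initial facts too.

Round 1 fires rule 4, rule 5, rule 15, giving flies(node2), cold(node2), bird(node2).
Round 2 fires rule 1, rule 10, rule 11, giving approved(node2), visible(node2), stale(m).
Round 3 fires rule 8, rule 12, rule 16, giving wooden(m), green(node2), metal(node2).
Round 4 fires rule 6, rule 7, giving small(m), locked(node2).
Round 5 fires rule 3, giving open(item1).
Round 6 fires rule 14, giving valid(m).
Closure: {active(item1), approved(node2), bird(node2), blue(m), closed(m), cold(node2), flagged(node2), flies(node2), green(node2), large(node2), locked(node2), mammal(m), metal(node2), open(item1), penguin(node2), ready(node2), red(item1), signed(item1), small(m), stale(m), swims(item1), valid(m), visible(node2), wooden(m)} — 24 facts.

24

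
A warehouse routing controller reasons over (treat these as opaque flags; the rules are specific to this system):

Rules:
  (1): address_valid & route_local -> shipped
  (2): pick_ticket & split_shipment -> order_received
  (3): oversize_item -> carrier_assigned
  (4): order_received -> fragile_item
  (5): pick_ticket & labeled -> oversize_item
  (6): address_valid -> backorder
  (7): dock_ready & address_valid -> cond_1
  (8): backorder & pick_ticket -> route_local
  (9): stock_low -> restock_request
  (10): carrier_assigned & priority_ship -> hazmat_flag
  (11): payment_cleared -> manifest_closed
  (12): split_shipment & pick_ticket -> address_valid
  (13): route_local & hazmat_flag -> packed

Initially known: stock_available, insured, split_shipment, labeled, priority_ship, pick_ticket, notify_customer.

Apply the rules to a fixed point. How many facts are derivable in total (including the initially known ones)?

Round 1 fires (2), (5), (12), giving order_received, oversize_item, address_valid.
Round 2 fires (3), (4), (6), giving carrier_assigned, fragile_item, backorder.
Round 3 fires (8), (10), giving route_local, hazmat_flag.
Round 4 fires (1), (13), giving shipped, packed.
Closure: {address_valid, backorder, carrier_assigned, fragile_item, hazmat_flag, insured, labeled, notify_customer, order_received, oversize_item, packed, pick_ticket, priority_ship, route_local, shipped, split_shipment, stock_available} — 17 facts.

17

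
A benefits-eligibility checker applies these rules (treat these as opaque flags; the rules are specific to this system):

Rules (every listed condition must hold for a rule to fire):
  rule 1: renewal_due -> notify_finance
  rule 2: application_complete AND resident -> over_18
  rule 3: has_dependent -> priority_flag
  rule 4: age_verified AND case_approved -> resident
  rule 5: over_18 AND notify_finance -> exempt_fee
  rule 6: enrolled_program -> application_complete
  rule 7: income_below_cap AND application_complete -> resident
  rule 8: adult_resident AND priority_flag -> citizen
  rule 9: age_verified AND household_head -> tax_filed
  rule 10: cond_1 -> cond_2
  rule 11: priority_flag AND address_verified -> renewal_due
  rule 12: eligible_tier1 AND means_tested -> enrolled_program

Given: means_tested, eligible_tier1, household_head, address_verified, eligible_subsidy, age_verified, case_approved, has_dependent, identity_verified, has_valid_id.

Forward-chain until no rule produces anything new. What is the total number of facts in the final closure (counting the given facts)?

19

Round 1: rule 3 [has_dependent -> priority_flag]; rule 4 [age_verified AND case_approved -> resident]; rule 9 [age_verified AND household_head -> tax_filed]; rule 12 [eligible_tier1 AND means_tested -> enrolled_program]. Adds priority_flag, resident, tax_filed, enrolled_program.
Round 2: rule 6 [enrolled_program -> application_complete]; rule 11 [priority_flag AND address_verified -> renewal_due]. Adds application_complete, renewal_due.
Round 3: rule 1 [renewal_due -> notify_finance]; rule 2 [application_complete AND resident -> over_18]. Adds notify_finance, over_18.
Round 4: rule 5 [over_18 AND notify_finance -> exempt_fee]. Adds exempt_fee.
Closure: {address_verified, age_verified, application_complete, case_approved, eligible_subsidy, eligible_tier1, enrolled_program, exempt_fee, has_dependent, has_valid_id, household_head, identity_verified, means_tested, notify_finance, over_18, priority_flag, renewal_due, resident, tax_filed} — 19 facts.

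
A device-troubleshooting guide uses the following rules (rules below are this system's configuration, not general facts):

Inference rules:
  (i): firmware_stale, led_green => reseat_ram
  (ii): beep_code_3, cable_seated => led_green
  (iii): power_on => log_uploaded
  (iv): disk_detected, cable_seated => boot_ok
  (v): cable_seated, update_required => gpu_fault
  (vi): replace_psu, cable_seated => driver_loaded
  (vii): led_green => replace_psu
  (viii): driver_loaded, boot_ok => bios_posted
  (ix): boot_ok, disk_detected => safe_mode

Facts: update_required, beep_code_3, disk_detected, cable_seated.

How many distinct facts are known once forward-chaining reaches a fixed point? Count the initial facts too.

11

Round 1: (ii) [beep_code_3, cable_seated => led_green]; (iv) [disk_detected, cable_seated => boot_ok]; (v) [cable_seated, update_required => gpu_fault]. Adds led_green, boot_ok, gpu_fault.
Round 2: (vii) [led_green => replace_psu]; (ix) [boot_ok, disk_detected => safe_mode]. Adds replace_psu, safe_mode.
Round 3: (vi) [replace_psu, cable_seated => driver_loaded]. Adds driver_loaded.
Round 4: (viii) [driver_loaded, boot_ok => bios_posted]. Adds bios_posted.
Closure: {beep_code_3, bios_posted, boot_ok, cable_seated, disk_detected, driver_loaded, gpu_fault, led_green, replace_psu, safe_mode, update_required} — 11 facts.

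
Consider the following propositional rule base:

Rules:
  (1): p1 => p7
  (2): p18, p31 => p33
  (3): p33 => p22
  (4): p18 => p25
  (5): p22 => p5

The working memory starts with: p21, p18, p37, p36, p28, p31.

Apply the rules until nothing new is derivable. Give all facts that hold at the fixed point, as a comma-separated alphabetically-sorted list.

p18, p21, p22, p25, p28, p31, p33, p36, p37, p5

[1] (2) [p18, p31 => p33]; (4) [p18 => p25]. ⇒ new: p33, p25.
[2] (3) [p33 => p22]. ⇒ new: p22.
[3] (5) [p22 => p5]. ⇒ new: p5.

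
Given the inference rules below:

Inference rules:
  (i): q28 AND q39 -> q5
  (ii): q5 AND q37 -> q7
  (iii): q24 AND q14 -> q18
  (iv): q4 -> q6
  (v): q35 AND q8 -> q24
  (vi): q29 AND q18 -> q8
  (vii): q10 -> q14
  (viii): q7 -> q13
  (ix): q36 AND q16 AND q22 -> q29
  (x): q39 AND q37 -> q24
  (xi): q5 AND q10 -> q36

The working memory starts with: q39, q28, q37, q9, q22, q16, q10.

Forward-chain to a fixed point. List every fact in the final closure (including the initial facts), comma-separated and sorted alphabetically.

Round 1 — (i), (vii), (x), derive q5, q14, q24.
Round 2 — (ii), (iii), (xi), derive q7, q18, q36.
Round 3 — (viii), (ix), derive q13, q29.
Round 4 — (vi), derive q8.

q10, q13, q14, q16, q18, q22, q24, q28, q29, q36, q37, q39, q5, q7, q8, q9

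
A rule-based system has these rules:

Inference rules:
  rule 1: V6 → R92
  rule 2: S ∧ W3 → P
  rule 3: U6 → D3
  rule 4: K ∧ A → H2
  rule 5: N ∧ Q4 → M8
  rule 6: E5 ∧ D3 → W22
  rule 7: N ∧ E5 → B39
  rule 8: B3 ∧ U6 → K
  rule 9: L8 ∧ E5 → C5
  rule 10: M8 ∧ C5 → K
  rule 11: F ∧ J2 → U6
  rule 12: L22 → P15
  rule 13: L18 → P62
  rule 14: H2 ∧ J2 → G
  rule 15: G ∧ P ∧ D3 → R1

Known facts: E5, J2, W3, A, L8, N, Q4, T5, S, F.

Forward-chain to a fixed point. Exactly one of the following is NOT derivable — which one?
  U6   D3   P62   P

P62

[1] rule 2 [S ∧ W3 → P]; rule 5 [N ∧ Q4 → M8]; rule 7 [N ∧ E5 → B39]; rule 9 [L8 ∧ E5 → C5]; rule 11 [F ∧ J2 → U6]. ⇒ new: P, M8, B39, C5, U6.
[2] rule 3 [U6 → D3]; rule 10 [M8 ∧ C5 → K]. ⇒ new: D3, K.
[3] rule 4 [K ∧ A → H2]; rule 6 [E5 ∧ D3 → W22]. ⇒ new: H2, W22.
[4] rule 14 [H2 ∧ J2 → G]. ⇒ new: G.
[5] rule 15 [G ∧ P ∧ D3 → R1]. ⇒ new: R1.
Derived: D3 (round 2), P (round 1), U6 (round 1). P62 never appears in any round.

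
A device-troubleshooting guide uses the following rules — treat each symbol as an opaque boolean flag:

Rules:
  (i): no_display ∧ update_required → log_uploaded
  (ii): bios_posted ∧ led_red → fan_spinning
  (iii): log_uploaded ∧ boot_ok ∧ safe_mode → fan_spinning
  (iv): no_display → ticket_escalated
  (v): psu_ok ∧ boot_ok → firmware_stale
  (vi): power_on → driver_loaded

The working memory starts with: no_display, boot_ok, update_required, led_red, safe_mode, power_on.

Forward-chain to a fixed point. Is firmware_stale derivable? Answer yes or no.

Round 1: (i) [no_display ∧ update_required → log_uploaded]; (iv) [no_display → ticket_escalated]; (vi) [power_on → driver_loaded]. Adds log_uploaded, ticket_escalated, driver_loaded.
Round 2: (iii) [log_uploaded ∧ boot_ok ∧ safe_mode → fan_spinning]. Adds fan_spinning.
Fixed point reached. firmware_stale is concluded only by (v); (v) needs psu_ok (never derived).

no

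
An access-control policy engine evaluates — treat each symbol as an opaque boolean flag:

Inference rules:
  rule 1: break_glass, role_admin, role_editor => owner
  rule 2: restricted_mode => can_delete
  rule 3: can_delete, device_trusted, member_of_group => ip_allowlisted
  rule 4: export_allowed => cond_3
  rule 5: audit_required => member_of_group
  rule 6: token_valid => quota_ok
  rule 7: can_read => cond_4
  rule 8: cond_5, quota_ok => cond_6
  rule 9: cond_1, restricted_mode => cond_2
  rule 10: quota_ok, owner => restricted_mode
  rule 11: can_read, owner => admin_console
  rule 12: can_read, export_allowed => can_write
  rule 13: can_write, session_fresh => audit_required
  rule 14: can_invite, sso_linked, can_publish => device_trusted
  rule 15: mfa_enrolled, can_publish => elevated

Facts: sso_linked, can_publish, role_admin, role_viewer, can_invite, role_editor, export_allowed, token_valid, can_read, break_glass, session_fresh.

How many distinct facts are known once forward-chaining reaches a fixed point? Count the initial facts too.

Round 1: rule 1 [break_glass, role_admin, role_editor => owner]; rule 4 [export_allowed => cond_3]; rule 6 [token_valid => quota_ok]; rule 7 [can_read => cond_4]; rule 12 [can_read, export_allowed => can_write]; rule 14 [can_invite, sso_linked, can_publish => device_trusted]. Adds owner, cond_3, quota_ok, cond_4, can_write, device_trusted.
Round 2: rule 10 [quota_ok, owner => restricted_mode]; rule 11 [can_read, owner => admin_console]; rule 13 [can_write, session_fresh => audit_required]. Adds restricted_mode, admin_console, audit_required.
Round 3: rule 2 [restricted_mode => can_delete]; rule 5 [audit_required => member_of_group]. Adds can_delete, member_of_group.
Round 4: rule 3 [can_delete, device_trusted, member_of_group => ip_allowlisted]. Adds ip_allowlisted.
Closure: {admin_console, audit_required, break_glass, can_delete, can_invite, can_publish, can_read, can_write, cond_3, cond_4, device_trusted, export_allowed, ip_allowlisted, member_of_group, owner, quota_ok, restricted_mode, role_admin, role_editor, role_viewer, session_fresh, sso_linked, token_valid} — 23 facts.

23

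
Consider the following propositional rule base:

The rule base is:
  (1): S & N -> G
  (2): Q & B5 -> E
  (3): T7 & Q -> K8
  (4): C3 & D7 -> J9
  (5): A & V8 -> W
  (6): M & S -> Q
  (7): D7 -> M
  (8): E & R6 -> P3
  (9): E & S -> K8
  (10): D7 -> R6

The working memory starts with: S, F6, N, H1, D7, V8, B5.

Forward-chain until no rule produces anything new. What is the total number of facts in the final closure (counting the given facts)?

Round 1 fires (1), (7), (10), giving G, M, R6.
Round 2 fires (6), giving Q.
Round 3 fires (2), giving E.
Round 4 fires (8), (9), giving P3, K8.
Closure: {B5, D7, E, F6, G, H1, K8, M, N, P3, Q, R6, S, V8} — 14 facts.

14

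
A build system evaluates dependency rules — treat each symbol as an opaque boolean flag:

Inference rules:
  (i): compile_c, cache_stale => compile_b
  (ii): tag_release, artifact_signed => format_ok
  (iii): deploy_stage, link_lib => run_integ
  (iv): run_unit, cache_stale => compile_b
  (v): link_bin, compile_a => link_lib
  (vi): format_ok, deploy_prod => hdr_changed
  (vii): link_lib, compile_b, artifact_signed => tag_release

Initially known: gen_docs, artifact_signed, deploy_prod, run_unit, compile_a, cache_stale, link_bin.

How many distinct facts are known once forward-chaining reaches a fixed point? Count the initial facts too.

12

[1] (iv) [run_unit, cache_stale => compile_b]; (v) [link_bin, compile_a => link_lib]. ⇒ new: compile_b, link_lib.
[2] (vii) [link_lib, compile_b, artifact_signed => tag_release]. ⇒ new: tag_release.
[3] (ii) [tag_release, artifact_signed => format_ok]. ⇒ new: format_ok.
[4] (vi) [format_ok, deploy_prod => hdr_changed]. ⇒ new: hdr_changed.
Closure: {artifact_signed, cache_stale, compile_a, compile_b, deploy_prod, format_ok, gen_docs, hdr_changed, link_bin, link_lib, run_unit, tag_release} — 12 facts.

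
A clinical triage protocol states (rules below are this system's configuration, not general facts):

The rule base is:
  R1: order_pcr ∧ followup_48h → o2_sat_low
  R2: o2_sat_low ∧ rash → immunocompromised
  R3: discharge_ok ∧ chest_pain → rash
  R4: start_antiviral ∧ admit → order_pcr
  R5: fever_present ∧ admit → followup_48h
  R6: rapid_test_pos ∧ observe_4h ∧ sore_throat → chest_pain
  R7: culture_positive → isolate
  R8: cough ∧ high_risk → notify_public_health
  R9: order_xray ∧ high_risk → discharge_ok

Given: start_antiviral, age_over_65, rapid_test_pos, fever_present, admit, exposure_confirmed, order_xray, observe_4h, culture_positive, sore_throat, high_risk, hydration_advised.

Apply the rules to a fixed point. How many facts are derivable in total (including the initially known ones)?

20

Round 1: R4 [start_antiviral ∧ admit → order_pcr]; R5 [fever_present ∧ admit → followup_48h]; R6 [rapid_test_pos ∧ observe_4h ∧ sore_throat → chest_pain]; R7 [culture_positive → isolate]; R9 [order_xray ∧ high_risk → discharge_ok]. New: order_pcr, followup_48h, chest_pain, isolate, discharge_ok.
Round 2: R1 [order_pcr ∧ followup_48h → o2_sat_low]; R3 [discharge_ok ∧ chest_pain → rash]. New: o2_sat_low, rash.
Round 3: R2 [o2_sat_low ∧ rash → immunocompromised]. New: immunocompromised.
Closure: {admit, age_over_65, chest_pain, culture_positive, discharge_ok, exposure_confirmed, fever_present, followup_48h, high_risk, hydration_advised, immunocompromised, isolate, o2_sat_low, observe_4h, order_pcr, order_xray, rapid_test_pos, rash, sore_throat, start_antiviral} — 20 facts.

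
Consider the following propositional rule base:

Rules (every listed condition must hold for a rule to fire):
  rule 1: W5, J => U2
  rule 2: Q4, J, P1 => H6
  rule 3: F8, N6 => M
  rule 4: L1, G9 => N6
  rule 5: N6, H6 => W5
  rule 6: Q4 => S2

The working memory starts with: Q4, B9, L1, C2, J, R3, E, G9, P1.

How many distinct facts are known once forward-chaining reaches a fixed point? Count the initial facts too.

14

Round 1: rule 2 [Q4, J, P1 => H6]; rule 4 [L1, G9 => N6]; rule 6 [Q4 => S2]. Adds H6, N6, S2.
Round 2: rule 5 [N6, H6 => W5]. Adds W5.
Round 3: rule 1 [W5, J => U2]. Adds U2.
Closure: {B9, C2, E, G9, H6, J, L1, N6, P1, Q4, R3, S2, U2, W5} — 14 facts.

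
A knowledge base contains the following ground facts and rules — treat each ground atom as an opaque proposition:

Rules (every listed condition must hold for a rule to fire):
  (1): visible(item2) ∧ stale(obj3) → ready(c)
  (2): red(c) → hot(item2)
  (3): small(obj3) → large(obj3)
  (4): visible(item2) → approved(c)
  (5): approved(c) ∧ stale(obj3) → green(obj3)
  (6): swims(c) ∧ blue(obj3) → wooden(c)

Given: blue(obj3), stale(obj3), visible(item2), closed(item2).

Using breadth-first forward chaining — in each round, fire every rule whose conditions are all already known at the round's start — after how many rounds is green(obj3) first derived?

2

Round 1 fires (1), (4), giving ready(c), approved(c).
Round 2 fires (5), giving green(obj3).
green(obj3) first appears in round 2.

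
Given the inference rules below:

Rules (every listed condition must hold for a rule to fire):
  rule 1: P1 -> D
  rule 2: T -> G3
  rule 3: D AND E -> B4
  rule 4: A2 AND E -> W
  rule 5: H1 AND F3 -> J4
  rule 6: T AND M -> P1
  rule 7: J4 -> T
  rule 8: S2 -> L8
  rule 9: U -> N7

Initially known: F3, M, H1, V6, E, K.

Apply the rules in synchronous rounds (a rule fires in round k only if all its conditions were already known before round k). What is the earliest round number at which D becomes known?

4

[1] rule 5 [H1 AND F3 -> J4]. ⇒ new: J4.
[2] rule 7 [J4 -> T]. ⇒ new: T.
[3] rule 2 [T -> G3]; rule 6 [T AND M -> P1]. ⇒ new: G3, P1.
[4] rule 1 [P1 -> D]. ⇒ new: D.
D first appears in round 4.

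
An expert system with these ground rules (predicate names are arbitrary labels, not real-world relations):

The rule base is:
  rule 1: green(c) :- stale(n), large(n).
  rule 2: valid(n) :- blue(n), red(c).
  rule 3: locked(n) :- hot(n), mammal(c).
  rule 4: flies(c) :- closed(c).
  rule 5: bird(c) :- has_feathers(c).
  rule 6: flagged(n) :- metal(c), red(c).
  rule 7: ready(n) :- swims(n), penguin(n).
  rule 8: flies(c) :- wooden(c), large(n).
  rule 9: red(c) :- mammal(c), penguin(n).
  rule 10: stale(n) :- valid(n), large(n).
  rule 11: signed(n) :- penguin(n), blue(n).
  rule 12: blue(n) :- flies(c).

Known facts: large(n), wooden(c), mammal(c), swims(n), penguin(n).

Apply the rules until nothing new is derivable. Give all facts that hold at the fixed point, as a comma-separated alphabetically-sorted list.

Round 1: rule 7 [ready(n) :- swims(n), penguin(n).]; rule 8 [flies(c) :- wooden(c), large(n).]; rule 9 [red(c) :- mammal(c), penguin(n).]. Adds ready(n), flies(c), red(c).
Round 2: rule 12 [blue(n) :- flies(c).]. Adds blue(n).
Round 3: rule 2 [valid(n) :- blue(n), red(c).]; rule 11 [signed(n) :- penguin(n), blue(n).]. Adds valid(n), signed(n).
Round 4: rule 10 [stale(n) :- valid(n), large(n).]. Adds stale(n).
Round 5: rule 1 [green(c) :- stale(n), large(n).]. Adds green(c).

blue(n), flies(c), green(c), large(n), mammal(c), penguin(n), ready(n), red(c), signed(n), stale(n), swims(n), valid(n), wooden(c)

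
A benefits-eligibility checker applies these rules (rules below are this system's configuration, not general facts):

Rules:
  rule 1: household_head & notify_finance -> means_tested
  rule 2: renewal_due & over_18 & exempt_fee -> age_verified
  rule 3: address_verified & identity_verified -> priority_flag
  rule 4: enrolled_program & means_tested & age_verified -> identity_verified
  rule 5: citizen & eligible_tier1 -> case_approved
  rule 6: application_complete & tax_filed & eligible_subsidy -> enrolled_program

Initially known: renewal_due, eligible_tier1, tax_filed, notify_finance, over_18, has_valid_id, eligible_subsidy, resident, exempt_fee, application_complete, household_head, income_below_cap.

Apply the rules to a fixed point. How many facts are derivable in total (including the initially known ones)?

16

Round 1 — rule 1, rule 2, rule 6, derive means_tested, age_verified, enrolled_program.
Round 2 — rule 4, derive identity_verified.
Closure: {age_verified, application_complete, eligible_subsidy, eligible_tier1, enrolled_program, exempt_fee, has_valid_id, household_head, identity_verified, income_below_cap, means_tested, notify_finance, over_18, renewal_due, resident, tax_filed} — 16 facts.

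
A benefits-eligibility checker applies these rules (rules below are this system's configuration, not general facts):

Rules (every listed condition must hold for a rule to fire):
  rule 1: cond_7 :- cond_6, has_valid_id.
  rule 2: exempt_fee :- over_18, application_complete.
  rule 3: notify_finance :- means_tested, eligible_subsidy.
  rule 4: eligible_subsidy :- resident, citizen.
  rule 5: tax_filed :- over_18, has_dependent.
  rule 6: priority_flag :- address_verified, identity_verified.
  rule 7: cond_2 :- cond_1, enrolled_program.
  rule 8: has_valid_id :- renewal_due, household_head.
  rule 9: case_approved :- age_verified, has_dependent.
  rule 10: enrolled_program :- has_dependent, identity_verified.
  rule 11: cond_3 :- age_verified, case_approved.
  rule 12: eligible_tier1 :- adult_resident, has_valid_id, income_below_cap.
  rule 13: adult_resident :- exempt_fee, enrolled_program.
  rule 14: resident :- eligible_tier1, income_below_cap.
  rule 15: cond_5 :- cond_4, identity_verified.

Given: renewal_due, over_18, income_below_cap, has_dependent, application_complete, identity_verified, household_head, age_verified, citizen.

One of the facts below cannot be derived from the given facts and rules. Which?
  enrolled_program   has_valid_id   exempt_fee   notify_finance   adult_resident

[1] rule 2 [exempt_fee :- over_18, application_complete.]; rule 5 [tax_filed :- over_18, has_dependent.]; rule 8 [has_valid_id :- renewal_due, household_head.]; rule 9 [case_approved :- age_verified, has_dependent.]; rule 10 [enrolled_program :- has_dependent, identity_verified.]. ⇒ new: exempt_fee, tax_filed, has_valid_id, case_approved, enrolled_program.
[2] rule 11 [cond_3 :- age_verified, case_approved.]; rule 13 [adult_resident :- exempt_fee, enrolled_program.]. ⇒ new: cond_3, adult_resident.
[3] rule 12 [eligible_tier1 :- adult_resident, has_valid_id, income_below_cap.]. ⇒ new: eligible_tier1.
[4] rule 14 [resident :- eligible_tier1, income_below_cap.]. ⇒ new: resident.
[5] rule 4 [eligible_subsidy :- resident, citizen.]. ⇒ new: eligible_subsidy.
Derived: has_valid_id (round 1), exempt_fee (round 1), enrolled_program (round 1), adult_resident (round 2). notify_finance never appears in any round.

notify_finance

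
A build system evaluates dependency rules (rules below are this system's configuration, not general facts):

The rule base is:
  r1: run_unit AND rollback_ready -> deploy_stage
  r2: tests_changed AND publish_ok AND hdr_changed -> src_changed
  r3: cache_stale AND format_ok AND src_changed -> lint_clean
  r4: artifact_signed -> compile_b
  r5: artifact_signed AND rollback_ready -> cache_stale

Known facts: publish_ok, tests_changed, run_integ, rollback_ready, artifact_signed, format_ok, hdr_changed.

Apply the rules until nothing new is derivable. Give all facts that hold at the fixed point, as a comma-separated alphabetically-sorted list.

Round 1 — r2, r4, r5, derive src_changed, compile_b, cache_stale.
Round 2 — r3, derive lint_clean.

artifact_signed, cache_stale, compile_b, format_ok, hdr_changed, lint_clean, publish_ok, rollback_ready, run_integ, src_changed, tests_changed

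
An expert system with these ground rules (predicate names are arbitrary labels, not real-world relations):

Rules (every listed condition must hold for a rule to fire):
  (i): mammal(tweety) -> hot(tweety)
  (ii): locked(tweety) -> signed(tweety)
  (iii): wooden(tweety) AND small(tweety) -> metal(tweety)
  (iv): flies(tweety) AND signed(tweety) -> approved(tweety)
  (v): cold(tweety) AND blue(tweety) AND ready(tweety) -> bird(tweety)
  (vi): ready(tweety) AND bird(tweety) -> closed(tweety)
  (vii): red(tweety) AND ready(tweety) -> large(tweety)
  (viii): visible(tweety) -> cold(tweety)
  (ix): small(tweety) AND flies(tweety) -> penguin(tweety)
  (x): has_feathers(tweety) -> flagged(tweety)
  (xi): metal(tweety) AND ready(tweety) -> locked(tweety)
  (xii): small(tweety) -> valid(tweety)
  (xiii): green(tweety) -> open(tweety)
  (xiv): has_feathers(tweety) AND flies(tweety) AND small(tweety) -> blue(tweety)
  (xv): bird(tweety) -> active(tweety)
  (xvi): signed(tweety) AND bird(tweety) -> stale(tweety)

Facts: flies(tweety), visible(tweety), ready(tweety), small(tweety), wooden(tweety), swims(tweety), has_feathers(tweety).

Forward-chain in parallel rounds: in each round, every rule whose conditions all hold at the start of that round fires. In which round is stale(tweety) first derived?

Round 1 fires (iii), (viii), (ix), (x), (xii), (xiv), giving metal(tweety), cold(tweety), penguin(tweety), flagged(tweety), valid(tweety), blue(tweety).
Round 2 fires (v), (xi), giving bird(tweety), locked(tweety).
Round 3 fires (ii), (vi), (xv), giving signed(tweety), closed(tweety), active(tweety).
Round 4 fires (iv), (xvi), giving approved(tweety), stale(tweety).
stale(tweety) first appears in round 4.

4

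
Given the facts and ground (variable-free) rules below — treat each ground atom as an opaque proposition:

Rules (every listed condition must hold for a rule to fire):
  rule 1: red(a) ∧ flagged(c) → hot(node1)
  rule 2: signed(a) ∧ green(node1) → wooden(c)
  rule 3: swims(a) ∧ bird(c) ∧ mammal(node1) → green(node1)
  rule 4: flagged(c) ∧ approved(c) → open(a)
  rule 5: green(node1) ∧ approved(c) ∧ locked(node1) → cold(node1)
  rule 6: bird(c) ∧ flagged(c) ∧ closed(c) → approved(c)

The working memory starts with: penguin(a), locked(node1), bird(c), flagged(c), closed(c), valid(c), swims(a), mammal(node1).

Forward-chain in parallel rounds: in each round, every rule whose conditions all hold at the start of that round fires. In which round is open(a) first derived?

Round 1 — rule 3, rule 6, derive green(node1), approved(c).
Round 2 — rule 4, rule 5, derive open(a), cold(node1).
open(a) first appears in round 2.

2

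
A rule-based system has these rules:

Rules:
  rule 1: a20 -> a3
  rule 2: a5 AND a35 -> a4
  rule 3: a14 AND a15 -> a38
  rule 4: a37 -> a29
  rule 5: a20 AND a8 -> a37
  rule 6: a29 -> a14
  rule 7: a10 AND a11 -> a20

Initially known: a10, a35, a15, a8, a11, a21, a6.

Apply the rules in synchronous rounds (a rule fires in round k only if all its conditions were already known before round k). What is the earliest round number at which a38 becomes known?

[1] rule 7 [a10 AND a11 -> a20]. ⇒ new: a20.
[2] rule 1 [a20 -> a3]; rule 5 [a20 AND a8 -> a37]. ⇒ new: a3, a37.
[3] rule 4 [a37 -> a29]. ⇒ new: a29.
[4] rule 6 [a29 -> a14]. ⇒ new: a14.
[5] rule 3 [a14 AND a15 -> a38]. ⇒ new: a38.
a38 first appears in round 5.

5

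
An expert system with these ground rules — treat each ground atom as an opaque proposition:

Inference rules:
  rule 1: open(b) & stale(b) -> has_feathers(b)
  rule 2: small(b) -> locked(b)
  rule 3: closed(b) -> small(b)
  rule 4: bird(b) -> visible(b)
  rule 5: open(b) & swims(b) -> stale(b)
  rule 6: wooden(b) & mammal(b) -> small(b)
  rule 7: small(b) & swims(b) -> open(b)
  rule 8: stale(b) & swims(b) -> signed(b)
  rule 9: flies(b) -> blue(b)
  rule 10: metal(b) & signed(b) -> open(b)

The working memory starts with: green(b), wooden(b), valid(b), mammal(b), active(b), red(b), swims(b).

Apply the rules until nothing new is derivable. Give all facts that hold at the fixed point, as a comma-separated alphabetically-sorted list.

active(b), green(b), has_feathers(b), locked(b), mammal(b), open(b), red(b), signed(b), small(b), stale(b), swims(b), valid(b), wooden(b)

Round 1: rule 6 [wooden(b) & mammal(b) -> small(b)]. Adds small(b).
Round 2: rule 2 [small(b) -> locked(b)]; rule 7 [small(b) & swims(b) -> open(b)]. Adds locked(b), open(b).
Round 3: rule 5 [open(b) & swims(b) -> stale(b)]. Adds stale(b).
Round 4: rule 1 [open(b) & stale(b) -> has_feathers(b)]; rule 8 [stale(b) & swims(b) -> signed(b)]. Adds has_feathers(b), signed(b).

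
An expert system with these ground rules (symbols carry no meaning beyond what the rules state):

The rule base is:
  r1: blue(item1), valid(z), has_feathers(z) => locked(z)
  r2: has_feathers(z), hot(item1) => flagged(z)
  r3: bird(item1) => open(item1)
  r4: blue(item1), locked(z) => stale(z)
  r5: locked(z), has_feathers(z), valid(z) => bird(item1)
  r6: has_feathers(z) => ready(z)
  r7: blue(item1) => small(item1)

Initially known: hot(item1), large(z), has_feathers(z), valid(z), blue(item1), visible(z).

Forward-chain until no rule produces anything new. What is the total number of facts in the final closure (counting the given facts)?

[1] r1 [blue(item1), valid(z), has_feathers(z) => locked(z)]; r2 [has_feathers(z), hot(item1) => flagged(z)]; r6 [has_feathers(z) => ready(z)]; r7 [blue(item1) => small(item1)]. ⇒ new: locked(z), flagged(z), ready(z), small(item1).
[2] r4 [blue(item1), locked(z) => stale(z)]; r5 [locked(z), has_feathers(z), valid(z) => bird(item1)]. ⇒ new: stale(z), bird(item1).
[3] r3 [bird(item1) => open(item1)]. ⇒ new: open(item1).
Closure: {bird(item1), blue(item1), flagged(z), has_feathers(z), hot(item1), large(z), locked(z), open(item1), ready(z), small(item1), stale(z), valid(z), visible(z)} — 13 facts.

13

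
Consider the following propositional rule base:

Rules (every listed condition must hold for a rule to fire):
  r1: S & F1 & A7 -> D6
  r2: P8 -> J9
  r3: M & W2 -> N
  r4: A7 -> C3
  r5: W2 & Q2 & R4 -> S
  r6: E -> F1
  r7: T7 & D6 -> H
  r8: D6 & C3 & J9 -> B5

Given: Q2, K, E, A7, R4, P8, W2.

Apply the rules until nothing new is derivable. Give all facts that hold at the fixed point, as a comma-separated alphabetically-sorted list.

Round 1 — r2, r4, r5, r6, derive J9, C3, S, F1.
Round 2 — r1, derive D6.
Round 3 — r8, derive B5.

A7, B5, C3, D6, E, F1, J9, K, P8, Q2, R4, S, W2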